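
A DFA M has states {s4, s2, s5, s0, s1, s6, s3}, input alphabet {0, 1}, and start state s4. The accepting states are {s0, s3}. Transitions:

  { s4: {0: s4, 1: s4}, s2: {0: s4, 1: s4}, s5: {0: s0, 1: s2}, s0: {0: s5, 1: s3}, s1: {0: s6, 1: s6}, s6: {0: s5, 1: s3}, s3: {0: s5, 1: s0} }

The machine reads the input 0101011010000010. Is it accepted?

No

Trace: s4 -0-> s4 -1-> s4 -0-> s4 -1-> s4 -0-> s4 -1-> s4 -1-> s4 -0-> s4 -1-> s4 -0-> s4 -0-> s4 -0-> s4 -0-> s4 -0-> s4 -1-> s4 -0-> s4
End state s4 is not accepting.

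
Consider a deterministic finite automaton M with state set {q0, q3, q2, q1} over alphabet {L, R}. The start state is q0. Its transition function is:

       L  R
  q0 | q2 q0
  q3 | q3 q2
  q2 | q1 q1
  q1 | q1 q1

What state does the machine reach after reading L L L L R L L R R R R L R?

start at q0
read 'L': q0 → q2
read 'L': q2 → q1
read 'L': q1 → q1
read 'L': q1 → q1
read 'R': q1 → q1
read 'L': q1 → q1
read 'L': q1 → q1
read 'R': q1 → q1
read 'R': q1 → q1
read 'R': q1 → q1
read 'R': q1 → q1
read 'L': q1 → q1
read 'R': q1 → q1

q1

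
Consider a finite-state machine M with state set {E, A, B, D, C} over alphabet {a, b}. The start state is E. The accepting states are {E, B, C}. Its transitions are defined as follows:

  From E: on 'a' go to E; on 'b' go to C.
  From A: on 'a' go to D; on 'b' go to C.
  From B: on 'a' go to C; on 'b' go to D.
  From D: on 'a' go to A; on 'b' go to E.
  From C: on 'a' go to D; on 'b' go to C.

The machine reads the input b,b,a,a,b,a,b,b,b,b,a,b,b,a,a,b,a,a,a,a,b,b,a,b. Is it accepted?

Yes

Trace: E -b-> C -b-> C -a-> D -a-> A -b-> C -a-> D -b-> E -b-> C -b-> C -b-> C -a-> D -b-> E -b-> C -a-> D -a-> A -b-> C -a-> D -a-> A -a-> D -a-> A -b-> C -b-> C -a-> D -b-> E
End state E is accepting.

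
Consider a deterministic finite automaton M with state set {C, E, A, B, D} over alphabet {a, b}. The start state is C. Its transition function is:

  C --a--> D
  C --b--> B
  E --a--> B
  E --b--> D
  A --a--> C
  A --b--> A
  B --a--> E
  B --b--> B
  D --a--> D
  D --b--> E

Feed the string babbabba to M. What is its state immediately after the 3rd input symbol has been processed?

start at C
read 'b': C → B
read 'a': B → E
read 'b': E → D
After 3 symbols: D.

D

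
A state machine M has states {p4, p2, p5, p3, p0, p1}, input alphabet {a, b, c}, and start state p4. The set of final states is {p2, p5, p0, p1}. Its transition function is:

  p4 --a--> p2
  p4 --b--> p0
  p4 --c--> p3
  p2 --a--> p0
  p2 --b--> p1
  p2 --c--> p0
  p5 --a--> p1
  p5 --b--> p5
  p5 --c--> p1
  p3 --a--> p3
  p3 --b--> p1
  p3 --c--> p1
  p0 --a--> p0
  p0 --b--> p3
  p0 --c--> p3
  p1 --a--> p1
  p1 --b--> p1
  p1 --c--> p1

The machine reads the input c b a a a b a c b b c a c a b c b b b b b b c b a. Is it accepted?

p4 → p3 → p1 → p1 → p1 → p1 → p1 → p1 → p1 → p1 → p1 → p1 → p1 → p1 → p1 → p1 → p1 → p1 → p1 → p1 → p1 → p1 → p1 → p1 → p1 → p1
End state p1 is accepting.

Yes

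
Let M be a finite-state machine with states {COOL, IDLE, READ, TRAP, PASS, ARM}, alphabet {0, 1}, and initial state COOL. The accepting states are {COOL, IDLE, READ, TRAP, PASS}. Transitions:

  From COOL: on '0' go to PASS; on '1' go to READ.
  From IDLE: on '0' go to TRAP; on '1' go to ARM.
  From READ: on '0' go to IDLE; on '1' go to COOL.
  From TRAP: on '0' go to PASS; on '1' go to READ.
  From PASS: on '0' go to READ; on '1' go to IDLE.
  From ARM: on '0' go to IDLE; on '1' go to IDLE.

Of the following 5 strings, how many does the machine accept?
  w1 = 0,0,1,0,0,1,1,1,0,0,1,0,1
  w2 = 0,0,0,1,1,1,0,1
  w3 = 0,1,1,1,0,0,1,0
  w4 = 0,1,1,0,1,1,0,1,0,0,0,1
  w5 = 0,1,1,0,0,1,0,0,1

w1:
  start at COOL
  read '0': COOL → PASS
  read '0': PASS → READ
  read '1': READ → COOL
  read '0': COOL → PASS
  read '0': PASS → READ
  read '1': READ → COOL
  read '1': COOL → READ
  read '1': READ → COOL
  read '0': COOL → PASS
  read '0': PASS → READ
  read '1': READ → COOL
  read '0': COOL → PASS
  read '1': PASS → IDLE
  end IDLE, accepted
w2:
  start at COOL
  read '0': COOL → PASS
  read '0': PASS → READ
  read '0': READ → IDLE
  read '1': IDLE → ARM
  read '1': ARM → IDLE
  read '1': IDLE → ARM
  read '0': ARM → IDLE
  read '1': IDLE → ARM
  end ARM, rejected
w3:
  start at COOL
  read '0': COOL → PASS
  read '1': PASS → IDLE
  read '1': IDLE → ARM
  read '1': ARM → IDLE
  read '0': IDLE → TRAP
  read '0': TRAP → PASS
  read '1': PASS → IDLE
  read '0': IDLE → TRAP
  end TRAP, accepted
w4:
  start at COOL
  read '0': COOL → PASS
  read '1': PASS → IDLE
  read '1': IDLE → ARM
  read '0': ARM → IDLE
  read '1': IDLE → ARM
  read '1': ARM → IDLE
  read '0': IDLE → TRAP
  read '1': TRAP → READ
  read '0': READ → IDLE
  read '0': IDLE → TRAP
  read '0': TRAP → PASS
  read '1': PASS → IDLE
  end IDLE, accepted
w5:
  start at COOL
  read '0': COOL → PASS
  read '1': PASS → IDLE
  read '1': IDLE → ARM
  read '0': ARM → IDLE
  read '0': IDLE → TRAP
  read '1': TRAP → READ
  read '0': READ → IDLE
  read '0': IDLE → TRAP
  read '1': TRAP → READ
  end READ, accepted

4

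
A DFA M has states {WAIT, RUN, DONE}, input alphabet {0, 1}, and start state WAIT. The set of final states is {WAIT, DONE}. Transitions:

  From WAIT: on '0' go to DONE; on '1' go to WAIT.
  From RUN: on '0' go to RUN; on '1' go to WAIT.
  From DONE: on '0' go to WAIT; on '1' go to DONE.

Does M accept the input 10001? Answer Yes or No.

start at WAIT
read '1': WAIT → WAIT
read '0': WAIT → DONE
read '0': DONE → WAIT
read '0': WAIT → DONE
read '1': DONE → DONE
End state DONE is accepting.

Yes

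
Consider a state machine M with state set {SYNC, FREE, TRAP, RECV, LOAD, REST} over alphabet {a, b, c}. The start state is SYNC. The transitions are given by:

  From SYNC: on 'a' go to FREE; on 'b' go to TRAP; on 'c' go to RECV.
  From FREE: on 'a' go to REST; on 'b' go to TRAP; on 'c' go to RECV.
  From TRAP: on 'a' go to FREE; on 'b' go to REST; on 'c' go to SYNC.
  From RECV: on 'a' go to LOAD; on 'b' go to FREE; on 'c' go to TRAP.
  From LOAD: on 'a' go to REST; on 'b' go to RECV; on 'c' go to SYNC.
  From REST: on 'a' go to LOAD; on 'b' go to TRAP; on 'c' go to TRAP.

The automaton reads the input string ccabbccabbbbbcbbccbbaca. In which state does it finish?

FREE

start at SYNC
read 'c': SYNC → RECV
read 'c': RECV → TRAP
read 'a': TRAP → FREE
read 'b': FREE → TRAP
read 'b': TRAP → REST
read 'c': REST → TRAP
read 'c': TRAP → SYNC
read 'a': SYNC → FREE
read 'b': FREE → TRAP
read 'b': TRAP → REST
read 'b': REST → TRAP
read 'b': TRAP → REST
read 'b': REST → TRAP
read 'c': TRAP → SYNC
read 'b': SYNC → TRAP
read 'b': TRAP → REST
read 'c': REST → TRAP
read 'c': TRAP → SYNC
read 'b': SYNC → TRAP
read 'b': TRAP → REST
read 'a': REST → LOAD
read 'c': LOAD → SYNC
read 'a': SYNC → FREE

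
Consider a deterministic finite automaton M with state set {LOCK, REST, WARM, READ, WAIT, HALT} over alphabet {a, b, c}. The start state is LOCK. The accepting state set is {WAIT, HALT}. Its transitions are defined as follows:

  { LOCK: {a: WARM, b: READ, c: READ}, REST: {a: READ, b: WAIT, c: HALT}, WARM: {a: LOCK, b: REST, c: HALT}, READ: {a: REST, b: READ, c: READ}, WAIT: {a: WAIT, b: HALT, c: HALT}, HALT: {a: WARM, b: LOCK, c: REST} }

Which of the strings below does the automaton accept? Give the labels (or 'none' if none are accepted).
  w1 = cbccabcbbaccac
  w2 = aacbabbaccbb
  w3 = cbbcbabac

w1: LOCK → READ → READ → READ → READ → REST → WAIT → HALT → LOCK → READ → REST → HALT → REST → READ → READ  → end READ, rejected
w2: LOCK → WARM → LOCK → READ → READ → REST → WAIT → HALT → WARM → HALT → REST → WAIT → HALT  → end HALT, accepted
w3: LOCK → READ → READ → READ → READ → READ → REST → WAIT → WAIT → HALT  → end HALT, accepted

w2, w3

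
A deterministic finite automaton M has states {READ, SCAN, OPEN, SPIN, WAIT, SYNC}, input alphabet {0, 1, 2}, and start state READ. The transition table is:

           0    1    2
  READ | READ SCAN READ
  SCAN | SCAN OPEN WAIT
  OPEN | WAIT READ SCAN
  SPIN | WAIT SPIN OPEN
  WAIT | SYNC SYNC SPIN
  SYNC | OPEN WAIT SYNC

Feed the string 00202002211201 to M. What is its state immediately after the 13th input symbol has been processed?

SCAN

READ → READ → READ → READ → READ → READ → READ → READ → READ → READ → SCAN → OPEN → SCAN → SCAN
After 13 symbols: SCAN.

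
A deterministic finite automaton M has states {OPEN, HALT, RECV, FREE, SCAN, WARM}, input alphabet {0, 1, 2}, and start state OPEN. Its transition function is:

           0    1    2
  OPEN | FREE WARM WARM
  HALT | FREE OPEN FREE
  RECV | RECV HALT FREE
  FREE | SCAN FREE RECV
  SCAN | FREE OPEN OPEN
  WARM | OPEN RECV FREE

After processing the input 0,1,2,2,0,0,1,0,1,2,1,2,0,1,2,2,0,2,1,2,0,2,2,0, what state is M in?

OPEN

OPEN → FREE → FREE → RECV → FREE → SCAN → FREE → FREE → SCAN → OPEN → WARM → RECV → FREE → SCAN → OPEN → WARM → FREE → SCAN → OPEN → WARM → FREE → SCAN → OPEN → WARM → OPEN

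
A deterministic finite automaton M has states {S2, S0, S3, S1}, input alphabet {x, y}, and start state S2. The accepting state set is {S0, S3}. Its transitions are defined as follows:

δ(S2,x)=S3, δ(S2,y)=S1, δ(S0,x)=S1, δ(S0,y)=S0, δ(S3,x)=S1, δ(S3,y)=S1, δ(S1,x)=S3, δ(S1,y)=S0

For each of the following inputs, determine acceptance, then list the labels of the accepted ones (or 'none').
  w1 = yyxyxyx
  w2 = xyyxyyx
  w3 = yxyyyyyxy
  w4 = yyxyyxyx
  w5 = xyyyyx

w1:
  start at S2
  read 'y': S2 → S1
  read 'y': S1 → S0
  read 'x': S0 → S1
  read 'y': S1 → S0
  read 'x': S0 → S1
  read 'y': S1 → S0
  read 'x': S0 → S1
  end S1, rejected
w2:
  start at S2
  read 'x': S2 → S3
  read 'y': S3 → S1
  read 'y': S1 → S0
  read 'x': S0 → S1
  read 'y': S1 → S0
  read 'y': S0 → S0
  read 'x': S0 → S1
  end S1, rejected
w3:
  start at S2
  read 'y': S2 → S1
  read 'x': S1 → S3
  read 'y': S3 → S1
  read 'y': S1 → S0
  read 'y': S0 → S0
  read 'y': S0 → S0
  read 'y': S0 → S0
  read 'x': S0 → S1
  read 'y': S1 → S0
  end S0, accepted
w4:
  start at S2
  read 'y': S2 → S1
  read 'y': S1 → S0
  read 'x': S0 → S1
  read 'y': S1 → S0
  read 'y': S0 → S0
  read 'x': S0 → S1
  read 'y': S1 → S0
  read 'x': S0 → S1
  end S1, rejected
w5:
  start at S2
  read 'x': S2 → S3
  read 'y': S3 → S1
  read 'y': S1 → S0
  read 'y': S0 → S0
  read 'y': S0 → S0
  read 'x': S0 → S1
  end S1, rejected

w3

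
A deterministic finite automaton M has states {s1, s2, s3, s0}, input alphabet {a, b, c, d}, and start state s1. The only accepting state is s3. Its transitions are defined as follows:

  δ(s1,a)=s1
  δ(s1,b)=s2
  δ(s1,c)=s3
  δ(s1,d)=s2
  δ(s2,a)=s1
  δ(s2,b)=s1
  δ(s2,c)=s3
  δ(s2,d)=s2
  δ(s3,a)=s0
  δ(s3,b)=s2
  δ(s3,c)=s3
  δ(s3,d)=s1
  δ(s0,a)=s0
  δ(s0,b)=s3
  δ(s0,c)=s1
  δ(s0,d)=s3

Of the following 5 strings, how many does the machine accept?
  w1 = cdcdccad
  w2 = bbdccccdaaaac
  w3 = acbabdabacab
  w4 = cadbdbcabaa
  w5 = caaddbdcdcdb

w1:
  start at s1
  read 'c': s1 → s3
  read 'd': s3 → s1
  read 'c': s1 → s3
  read 'd': s3 → s1
  read 'c': s1 → s3
  read 'c': s3 → s3
  read 'a': s3 → s0
  read 'd': s0 → s3
  end s3, accepted
w2:
  start at s1
  read 'b': s1 → s2
  read 'b': s2 → s1
  read 'd': s1 → s2
  read 'c': s2 → s3
  read 'c': s3 → s3
  read 'c': s3 → s3
  read 'c': s3 → s3
  read 'd': s3 → s1
  read 'a': s1 → s1
  read 'a': s1 → s1
  read 'a': s1 → s1
  read 'a': s1 → s1
  read 'c': s1 → s3
  end s3, accepted
w3:
  start at s1
  read 'a': s1 → s1
  read 'c': s1 → s3
  read 'b': s3 → s2
  read 'a': s2 → s1
  read 'b': s1 → s2
  read 'd': s2 → s2
  read 'a': s2 → s1
  read 'b': s1 → s2
  read 'a': s2 → s1
  read 'c': s1 → s3
  read 'a': s3 → s0
  read 'b': s0 → s3
  end s3, accepted
w4:
  start at s1
  read 'c': s1 → s3
  read 'a': s3 → s0
  read 'd': s0 → s3
  read 'b': s3 → s2
  read 'd': s2 → s2
  read 'b': s2 → s1
  read 'c': s1 → s3
  read 'a': s3 → s0
  read 'b': s0 → s3
  read 'a': s3 → s0
  read 'a': s0 → s0
  end s0, rejected
w5:
  start at s1
  read 'c': s1 → s3
  read 'a': s3 → s0
  read 'a': s0 → s0
  read 'd': s0 → s3
  read 'd': s3 → s1
  read 'b': s1 → s2
  read 'd': s2 → s2
  read 'c': s2 → s3
  read 'd': s3 → s1
  read 'c': s1 → s3
  read 'd': s3 → s1
  read 'b': s1 → s2
  end s2, rejected

3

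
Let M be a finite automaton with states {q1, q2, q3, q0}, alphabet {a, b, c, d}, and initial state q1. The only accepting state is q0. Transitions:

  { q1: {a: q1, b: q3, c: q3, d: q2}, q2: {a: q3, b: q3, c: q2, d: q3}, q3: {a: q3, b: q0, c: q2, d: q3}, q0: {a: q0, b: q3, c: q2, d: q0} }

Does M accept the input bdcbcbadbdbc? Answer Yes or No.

No

q1 → q3 → q3 → q2 → q3 → q2 → q3 → q3 → q3 → q0 → q0 → q3 → q2
End state q2 is not accepting.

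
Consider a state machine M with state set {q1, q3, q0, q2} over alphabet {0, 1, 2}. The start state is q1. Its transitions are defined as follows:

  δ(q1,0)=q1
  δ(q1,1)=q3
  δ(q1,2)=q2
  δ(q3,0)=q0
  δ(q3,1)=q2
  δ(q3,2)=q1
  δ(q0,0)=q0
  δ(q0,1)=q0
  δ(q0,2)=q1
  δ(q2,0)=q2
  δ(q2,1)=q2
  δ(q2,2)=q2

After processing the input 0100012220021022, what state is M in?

q2

Trace: q1 -0-> q1 -1-> q3 -0-> q0 -0-> q0 -0-> q0 -1-> q0 -2-> q1 -2-> q2 -2-> q2 -0-> q2 -0-> q2 -2-> q2 -1-> q2 -0-> q2 -2-> q2 -2-> q2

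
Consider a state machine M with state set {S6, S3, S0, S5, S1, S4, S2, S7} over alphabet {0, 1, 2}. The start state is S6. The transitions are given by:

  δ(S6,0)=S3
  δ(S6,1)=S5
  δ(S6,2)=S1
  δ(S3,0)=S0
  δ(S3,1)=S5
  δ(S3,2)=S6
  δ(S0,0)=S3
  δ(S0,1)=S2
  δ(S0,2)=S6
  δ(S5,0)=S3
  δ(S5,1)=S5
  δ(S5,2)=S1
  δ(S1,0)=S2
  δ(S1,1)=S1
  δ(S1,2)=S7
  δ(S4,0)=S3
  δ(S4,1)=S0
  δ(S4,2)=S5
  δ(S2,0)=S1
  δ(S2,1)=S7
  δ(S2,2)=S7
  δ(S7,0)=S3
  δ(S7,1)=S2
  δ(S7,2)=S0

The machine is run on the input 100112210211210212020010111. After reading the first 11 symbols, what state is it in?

S6 → S5 → S3 → S0 → S2 → S7 → S0 → S6 → S5 → S3 → S6 → S5
After 11 symbols: S5.

S5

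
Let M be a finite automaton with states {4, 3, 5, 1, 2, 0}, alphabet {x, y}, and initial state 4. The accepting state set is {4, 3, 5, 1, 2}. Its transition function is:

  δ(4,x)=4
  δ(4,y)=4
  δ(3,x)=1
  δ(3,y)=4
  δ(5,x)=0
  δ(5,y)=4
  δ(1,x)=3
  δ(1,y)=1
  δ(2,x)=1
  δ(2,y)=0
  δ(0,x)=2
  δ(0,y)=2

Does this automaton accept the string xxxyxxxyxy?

Yes

4 → 4 → 4 → 4 → 4 → 4 → 4 → 4 → 4 → 4 → 4
End state 4 is accepting.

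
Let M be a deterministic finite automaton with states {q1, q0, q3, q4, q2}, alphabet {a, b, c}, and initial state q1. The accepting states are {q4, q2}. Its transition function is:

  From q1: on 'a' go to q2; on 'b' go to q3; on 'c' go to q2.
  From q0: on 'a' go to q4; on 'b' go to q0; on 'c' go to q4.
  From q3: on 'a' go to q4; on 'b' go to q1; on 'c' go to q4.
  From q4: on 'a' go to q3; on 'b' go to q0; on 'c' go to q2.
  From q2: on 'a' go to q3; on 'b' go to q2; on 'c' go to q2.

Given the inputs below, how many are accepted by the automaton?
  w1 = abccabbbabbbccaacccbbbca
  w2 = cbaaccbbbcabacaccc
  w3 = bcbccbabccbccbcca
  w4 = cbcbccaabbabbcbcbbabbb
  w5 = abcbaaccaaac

2

w1: q1 → q2 → q2 → q2 → q2 → q3 → q1 → q3 → q1 → q2 → q2 → q2 → q2 → q2 → q2 → q3 → q4 → q2 → q2 → q2 → q2 → q2 → q2 → q2 → q3  → end q3, rejected
w2: q1 → q2 → q2 → q3 → q4 → q2 → q2 → q2 → q2 → q2 → q2 → q3 → q1 → q2 → q2 → q3 → q4 → q2 → q2  → end q2, accepted
w3: q1 → q3 → q4 → q0 → q4 → q2 → q2 → q3 → q1 → q2 → q2 → q2 → q2 → q2 → q2 → q2 → q2 → q3  → end q3, rejected
w4: q1 → q2 → q2 → q2 → q2 → q2 → q2 → q3 → q4 → q0 → q0 → q4 → q0 → q0 → q4 → q0 → q4 → q0 → q0 → q4 → q0 → q0 → q0  → end q0, rejected
w5: q1 → q2 → q2 → q2 → q2 → q3 → q4 → q2 → q2 → q3 → q4 → q3 → q4  → end q4, accepted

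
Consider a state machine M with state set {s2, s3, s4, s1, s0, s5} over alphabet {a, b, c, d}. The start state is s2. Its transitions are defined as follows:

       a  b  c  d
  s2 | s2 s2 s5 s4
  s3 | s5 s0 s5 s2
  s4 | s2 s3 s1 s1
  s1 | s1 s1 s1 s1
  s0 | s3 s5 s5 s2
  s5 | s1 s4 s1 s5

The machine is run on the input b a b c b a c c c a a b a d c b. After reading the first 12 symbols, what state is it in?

s1

s2 → s2 → s2 → s2 → s5 → s4 → s2 → s5 → s1 → s1 → s1 → s1 → s1
After 12 symbols: s1.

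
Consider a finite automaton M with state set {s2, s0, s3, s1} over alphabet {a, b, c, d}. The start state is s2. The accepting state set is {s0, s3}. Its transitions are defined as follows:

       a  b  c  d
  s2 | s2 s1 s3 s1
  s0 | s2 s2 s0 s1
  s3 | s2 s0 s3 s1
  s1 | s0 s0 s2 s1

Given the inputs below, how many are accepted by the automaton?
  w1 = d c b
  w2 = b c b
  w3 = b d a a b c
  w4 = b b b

w1:
  start at s2
  read 'd': s2 → s1
  read 'c': s1 → s2
  read 'b': s2 → s1
  end s1, rejected
w2:
  start at s2
  read 'b': s2 → s1
  read 'c': s1 → s2
  read 'b': s2 → s1
  end s1, rejected
w3:
  start at s2
  read 'b': s2 → s1
  read 'd': s1 → s1
  read 'a': s1 → s0
  read 'a': s0 → s2
  read 'b': s2 → s1
  read 'c': s1 → s2
  end s2, rejected
w4:
  start at s2
  read 'b': s2 → s1
  read 'b': s1 → s0
  read 'b': s0 → s2
  end s2, rejected

0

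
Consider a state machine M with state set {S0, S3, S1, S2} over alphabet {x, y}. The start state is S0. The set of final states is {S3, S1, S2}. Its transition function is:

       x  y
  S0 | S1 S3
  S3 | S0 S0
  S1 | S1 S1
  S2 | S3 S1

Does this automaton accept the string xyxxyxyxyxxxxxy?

start at S0
read 'x': S0 → S1
read 'y': S1 → S1
read 'x': S1 → S1
read 'x': S1 → S1
read 'y': S1 → S1
read 'x': S1 → S1
read 'y': S1 → S1
read 'x': S1 → S1
read 'y': S1 → S1
read 'x': S1 → S1
read 'x': S1 → S1
read 'x': S1 → S1
read 'x': S1 → S1
read 'x': S1 → S1
read 'y': S1 → S1
End state S1 is accepting.

Yes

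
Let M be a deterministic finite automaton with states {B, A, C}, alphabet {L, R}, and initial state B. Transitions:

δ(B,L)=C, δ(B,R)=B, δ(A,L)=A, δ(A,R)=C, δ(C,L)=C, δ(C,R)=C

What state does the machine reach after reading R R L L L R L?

Trace: B -R-> B -R-> B -L-> C -L-> C -L-> C -R-> C -L-> C

C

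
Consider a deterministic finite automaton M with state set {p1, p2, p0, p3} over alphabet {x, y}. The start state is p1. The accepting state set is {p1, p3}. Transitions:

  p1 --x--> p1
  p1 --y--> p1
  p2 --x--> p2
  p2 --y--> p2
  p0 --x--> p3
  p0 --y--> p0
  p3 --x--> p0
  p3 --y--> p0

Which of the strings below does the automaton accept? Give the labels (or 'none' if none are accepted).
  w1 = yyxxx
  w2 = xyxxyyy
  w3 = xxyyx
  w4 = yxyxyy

w1: p1 → p1 → p1 → p1 → p1 → p1  → end p1, accepted
w2: p1 → p1 → p1 → p1 → p1 → p1 → p1 → p1  → end p1, accepted
w3: p1 → p1 → p1 → p1 → p1 → p1  → end p1, accepted
w4: p1 → p1 → p1 → p1 → p1 → p1 → p1  → end p1, accepted

w1, w2, w3, w4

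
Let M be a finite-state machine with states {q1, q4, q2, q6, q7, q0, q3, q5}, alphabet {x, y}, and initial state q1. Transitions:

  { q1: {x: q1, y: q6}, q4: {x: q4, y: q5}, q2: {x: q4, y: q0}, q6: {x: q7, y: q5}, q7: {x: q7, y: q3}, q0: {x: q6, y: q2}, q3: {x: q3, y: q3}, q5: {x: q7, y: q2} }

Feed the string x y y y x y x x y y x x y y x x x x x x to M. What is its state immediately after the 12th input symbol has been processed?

q1 → q1 → q6 → q5 → q2 → q4 → q5 → q7 → q7 → q3 → q3 → q3 → q3
After 12 symbols: q3.

q3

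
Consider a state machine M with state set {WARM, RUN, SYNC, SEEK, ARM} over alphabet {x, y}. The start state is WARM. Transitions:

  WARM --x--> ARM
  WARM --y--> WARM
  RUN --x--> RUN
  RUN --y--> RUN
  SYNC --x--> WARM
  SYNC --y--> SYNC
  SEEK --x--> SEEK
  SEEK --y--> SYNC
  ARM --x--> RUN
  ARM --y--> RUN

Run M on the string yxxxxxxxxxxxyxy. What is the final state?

Trace: WARM -y-> WARM -x-> ARM -x-> RUN -x-> RUN -x-> RUN -x-> RUN -x-> RUN -x-> RUN -x-> RUN -x-> RUN -x-> RUN -x-> RUN -y-> RUN -x-> RUN -y-> RUN

RUN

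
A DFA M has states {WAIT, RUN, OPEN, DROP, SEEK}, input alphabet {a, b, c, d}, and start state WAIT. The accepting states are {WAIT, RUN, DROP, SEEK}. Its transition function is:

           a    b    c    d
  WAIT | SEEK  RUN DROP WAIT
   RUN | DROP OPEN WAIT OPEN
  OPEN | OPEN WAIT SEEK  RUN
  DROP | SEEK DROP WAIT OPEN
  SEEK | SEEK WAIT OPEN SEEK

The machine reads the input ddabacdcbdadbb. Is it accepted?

Yes

Trace: WAIT -d-> WAIT -d-> WAIT -a-> SEEK -b-> WAIT -a-> SEEK -c-> OPEN -d-> RUN -c-> WAIT -b-> RUN -d-> OPEN -a-> OPEN -d-> RUN -b-> OPEN -b-> WAIT
End state WAIT is accepting.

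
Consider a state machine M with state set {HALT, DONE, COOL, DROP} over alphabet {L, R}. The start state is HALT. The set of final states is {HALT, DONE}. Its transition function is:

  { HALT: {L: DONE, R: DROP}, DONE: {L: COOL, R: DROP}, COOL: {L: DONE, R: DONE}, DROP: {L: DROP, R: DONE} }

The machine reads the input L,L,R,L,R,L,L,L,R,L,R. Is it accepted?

Yes

start at HALT
read 'L': HALT → DONE
read 'L': DONE → COOL
read 'R': COOL → DONE
read 'L': DONE → COOL
read 'R': COOL → DONE
read 'L': DONE → COOL
read 'L': COOL → DONE
read 'L': DONE → COOL
read 'R': COOL → DONE
read 'L': DONE → COOL
read 'R': COOL → DONE
End state DONE is accepting.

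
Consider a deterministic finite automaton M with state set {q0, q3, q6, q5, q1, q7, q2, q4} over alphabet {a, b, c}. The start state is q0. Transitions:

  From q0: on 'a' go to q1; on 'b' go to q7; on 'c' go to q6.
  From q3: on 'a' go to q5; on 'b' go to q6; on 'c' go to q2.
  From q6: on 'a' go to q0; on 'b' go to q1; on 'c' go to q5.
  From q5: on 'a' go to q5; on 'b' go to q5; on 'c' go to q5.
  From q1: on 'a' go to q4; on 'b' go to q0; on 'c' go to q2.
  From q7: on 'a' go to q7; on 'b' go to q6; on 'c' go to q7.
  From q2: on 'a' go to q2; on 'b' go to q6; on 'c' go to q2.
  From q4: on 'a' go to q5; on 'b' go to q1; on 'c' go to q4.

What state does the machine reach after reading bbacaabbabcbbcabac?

q5

Trace: q0 -b-> q7 -b-> q6 -a-> q0 -c-> q6 -a-> q0 -a-> q1 -b-> q0 -b-> q7 -a-> q7 -b-> q6 -c-> q5 -b-> q5 -b-> q5 -c-> q5 -a-> q5 -b-> q5 -a-> q5 -c-> q5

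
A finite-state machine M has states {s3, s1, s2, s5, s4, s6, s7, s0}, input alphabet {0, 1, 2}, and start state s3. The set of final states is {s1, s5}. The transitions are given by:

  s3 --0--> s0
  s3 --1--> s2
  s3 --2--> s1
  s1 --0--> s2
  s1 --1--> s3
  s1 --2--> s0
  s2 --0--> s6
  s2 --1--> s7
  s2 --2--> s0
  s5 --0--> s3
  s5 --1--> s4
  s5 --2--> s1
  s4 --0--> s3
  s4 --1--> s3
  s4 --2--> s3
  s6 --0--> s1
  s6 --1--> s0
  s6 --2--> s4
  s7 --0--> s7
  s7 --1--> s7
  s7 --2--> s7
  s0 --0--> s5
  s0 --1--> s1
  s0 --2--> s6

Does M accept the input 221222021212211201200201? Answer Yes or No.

s3 → s1 → s0 → s1 → s0 → s6 → s4 → s3 → s1 → s3 → s1 → s3 → s1 → s0 → s1 → s3 → s1 → s2 → s7 → s7 → s7 → s7 → s7 → s7 → s7
End state s7 is not accepting.

No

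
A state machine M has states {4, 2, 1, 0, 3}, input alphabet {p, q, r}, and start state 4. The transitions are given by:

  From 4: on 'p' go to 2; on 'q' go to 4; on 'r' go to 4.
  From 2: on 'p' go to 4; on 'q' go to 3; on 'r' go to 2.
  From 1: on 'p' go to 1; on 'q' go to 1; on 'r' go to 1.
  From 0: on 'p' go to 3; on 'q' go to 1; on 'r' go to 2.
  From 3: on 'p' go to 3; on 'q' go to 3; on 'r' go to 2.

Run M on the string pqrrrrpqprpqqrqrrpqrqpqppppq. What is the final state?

4 → 2 → 3 → 2 → 2 → 2 → 2 → 4 → 4 → 2 → 2 → 4 → 4 → 4 → 4 → 4 → 4 → 4 → 2 → 3 → 2 → 3 → 3 → 3 → 3 → 3 → 3 → 3 → 3

3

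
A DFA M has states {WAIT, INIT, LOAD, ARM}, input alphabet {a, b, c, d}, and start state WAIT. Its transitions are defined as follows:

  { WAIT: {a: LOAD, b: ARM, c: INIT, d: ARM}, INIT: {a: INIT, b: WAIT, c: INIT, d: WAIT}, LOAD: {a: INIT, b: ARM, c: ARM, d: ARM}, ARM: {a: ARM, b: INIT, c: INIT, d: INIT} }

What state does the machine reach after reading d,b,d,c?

INIT

Trace: WAIT -d-> ARM -b-> INIT -d-> WAIT -c-> INIT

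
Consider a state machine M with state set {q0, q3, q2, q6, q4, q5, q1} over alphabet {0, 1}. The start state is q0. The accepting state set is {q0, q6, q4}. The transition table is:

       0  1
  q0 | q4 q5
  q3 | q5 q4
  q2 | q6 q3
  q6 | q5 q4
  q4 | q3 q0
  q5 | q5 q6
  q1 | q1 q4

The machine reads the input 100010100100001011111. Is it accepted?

Yes

Trace: q0 -1-> q5 -0-> q5 -0-> q5 -0-> q5 -1-> q6 -0-> q5 -1-> q6 -0-> q5 -0-> q5 -1-> q6 -0-> q5 -0-> q5 -0-> q5 -0-> q5 -1-> q6 -0-> q5 -1-> q6 -1-> q4 -1-> q0 -1-> q5 -1-> q6
End state q6 is accepting.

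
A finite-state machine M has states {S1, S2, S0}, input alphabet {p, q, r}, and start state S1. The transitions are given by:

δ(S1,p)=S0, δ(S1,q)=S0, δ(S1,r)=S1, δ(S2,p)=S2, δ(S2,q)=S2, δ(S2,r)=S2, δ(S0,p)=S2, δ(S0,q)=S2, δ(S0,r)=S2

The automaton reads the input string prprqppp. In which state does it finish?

start at S1
read 'p': S1 → S0
read 'r': S0 → S2
read 'p': S2 → S2
read 'r': S2 → S2
read 'q': S2 → S2
read 'p': S2 → S2
read 'p': S2 → S2
read 'p': S2 → S2

S2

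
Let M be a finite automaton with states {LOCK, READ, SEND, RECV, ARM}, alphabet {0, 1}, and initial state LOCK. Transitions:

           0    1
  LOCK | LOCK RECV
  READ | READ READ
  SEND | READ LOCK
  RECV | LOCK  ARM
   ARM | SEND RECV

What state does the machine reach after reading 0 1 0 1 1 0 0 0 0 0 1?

LOCK → LOCK → RECV → LOCK → RECV → ARM → SEND → READ → READ → READ → READ → READ

READ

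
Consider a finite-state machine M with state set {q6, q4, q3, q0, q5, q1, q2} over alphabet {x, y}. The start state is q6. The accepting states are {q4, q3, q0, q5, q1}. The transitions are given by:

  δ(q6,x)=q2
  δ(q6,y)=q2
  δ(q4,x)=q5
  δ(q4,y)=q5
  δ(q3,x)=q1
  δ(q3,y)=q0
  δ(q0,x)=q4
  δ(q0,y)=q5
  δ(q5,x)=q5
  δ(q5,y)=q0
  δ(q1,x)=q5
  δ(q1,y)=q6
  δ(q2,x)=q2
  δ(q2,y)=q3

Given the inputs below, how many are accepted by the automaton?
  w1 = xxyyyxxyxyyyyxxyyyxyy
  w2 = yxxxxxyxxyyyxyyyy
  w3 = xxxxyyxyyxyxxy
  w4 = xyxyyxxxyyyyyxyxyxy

w1: Trace: q6 -x-> q2 -x-> q2 -y-> q3 -y-> q0 -y-> q5 -x-> q5 -x-> q5 -y-> q0 -x-> q4 -y-> q5 -y-> q0 -y-> q5 -y-> q0 -x-> q4 -x-> q5 -y-> q0 -y-> q5 -y-> q0 -x-> q4 -y-> q5 -y-> q0  → end q0, accepted
w2: Trace: q6 -y-> q2 -x-> q2 -x-> q2 -x-> q2 -x-> q2 -x-> q2 -y-> q3 -x-> q1 -x-> q5 -y-> q0 -y-> q5 -y-> q0 -x-> q4 -y-> q5 -y-> q0 -y-> q5 -y-> q0  → end q0, accepted
w3: Trace: q6 -x-> q2 -x-> q2 -x-> q2 -x-> q2 -y-> q3 -y-> q0 -x-> q4 -y-> q5 -y-> q0 -x-> q4 -y-> q5 -x-> q5 -x-> q5 -y-> q0  → end q0, accepted
w4: Trace: q6 -x-> q2 -y-> q3 -x-> q1 -y-> q6 -y-> q2 -x-> q2 -x-> q2 -x-> q2 -y-> q3 -y-> q0 -y-> q5 -y-> q0 -y-> q5 -x-> q5 -y-> q0 -x-> q4 -y-> q5 -x-> q5 -y-> q0  → end q0, accepted

4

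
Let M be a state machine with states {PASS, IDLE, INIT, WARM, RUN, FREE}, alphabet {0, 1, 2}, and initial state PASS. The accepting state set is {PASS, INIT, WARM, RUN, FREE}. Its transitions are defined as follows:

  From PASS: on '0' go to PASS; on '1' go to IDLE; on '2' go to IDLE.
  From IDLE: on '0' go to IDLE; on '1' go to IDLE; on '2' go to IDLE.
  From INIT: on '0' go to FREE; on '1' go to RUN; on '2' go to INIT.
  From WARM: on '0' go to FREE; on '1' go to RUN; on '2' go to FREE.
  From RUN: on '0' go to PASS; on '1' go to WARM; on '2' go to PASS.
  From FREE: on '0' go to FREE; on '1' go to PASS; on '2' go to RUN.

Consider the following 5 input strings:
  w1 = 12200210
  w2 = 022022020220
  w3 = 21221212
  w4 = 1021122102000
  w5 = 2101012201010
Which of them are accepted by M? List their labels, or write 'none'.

w1:
  start at PASS
  read '1': PASS → IDLE
  read '2': IDLE → IDLE
  read '2': IDLE → IDLE
  read '0': IDLE → IDLE
  read '0': IDLE → IDLE
  read '2': IDLE → IDLE
  read '1': IDLE → IDLE
  read '0': IDLE → IDLE
  end IDLE, rejected
w2:
  start at PASS
  read '0': PASS → PASS
  read '2': PASS → IDLE
  read '2': IDLE → IDLE
  read '0': IDLE → IDLE
  read '2': IDLE → IDLE
  read '2': IDLE → IDLE
  read '0': IDLE → IDLE
  read '2': IDLE → IDLE
  read '0': IDLE → IDLE
  read '2': IDLE → IDLE
  read '2': IDLE → IDLE
  read '0': IDLE → IDLE
  end IDLE, rejected
w3:
  start at PASS
  read '2': PASS → IDLE
  read '1': IDLE → IDLE
  read '2': IDLE → IDLE
  read '2': IDLE → IDLE
  read '1': IDLE → IDLE
  read '2': IDLE → IDLE
  read '1': IDLE → IDLE
  read '2': IDLE → IDLE
  end IDLE, rejected
w4:
  start at PASS
  read '1': PASS → IDLE
  read '0': IDLE → IDLE
  read '2': IDLE → IDLE
  read '1': IDLE → IDLE
  read '1': IDLE → IDLE
  read '2': IDLE → IDLE
  read '2': IDLE → IDLE
  read '1': IDLE → IDLE
  read '0': IDLE → IDLE
  read '2': IDLE → IDLE
  read '0': IDLE → IDLE
  read '0': IDLE → IDLE
  read '0': IDLE → IDLE
  end IDLE, rejected
w5:
  start at PASS
  read '2': PASS → IDLE
  read '1': IDLE → IDLE
  read '0': IDLE → IDLE
  read '1': IDLE → IDLE
  read '0': IDLE → IDLE
  read '1': IDLE → IDLE
  read '2': IDLE → IDLE
  read '2': IDLE → IDLE
  read '0': IDLE → IDLE
  read '1': IDLE → IDLE
  read '0': IDLE → IDLE
  read '1': IDLE → IDLE
  read '0': IDLE → IDLE
  end IDLE, rejected

none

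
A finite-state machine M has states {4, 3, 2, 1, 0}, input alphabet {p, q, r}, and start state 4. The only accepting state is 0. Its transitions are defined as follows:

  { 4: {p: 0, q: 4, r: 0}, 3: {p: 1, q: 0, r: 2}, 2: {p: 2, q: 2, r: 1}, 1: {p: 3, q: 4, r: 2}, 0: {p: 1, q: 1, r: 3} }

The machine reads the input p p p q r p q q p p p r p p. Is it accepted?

No

Trace: 4 -p-> 0 -p-> 1 -p-> 3 -q-> 0 -r-> 3 -p-> 1 -q-> 4 -q-> 4 -p-> 0 -p-> 1 -p-> 3 -r-> 2 -p-> 2 -p-> 2
End state 2 is not accepting.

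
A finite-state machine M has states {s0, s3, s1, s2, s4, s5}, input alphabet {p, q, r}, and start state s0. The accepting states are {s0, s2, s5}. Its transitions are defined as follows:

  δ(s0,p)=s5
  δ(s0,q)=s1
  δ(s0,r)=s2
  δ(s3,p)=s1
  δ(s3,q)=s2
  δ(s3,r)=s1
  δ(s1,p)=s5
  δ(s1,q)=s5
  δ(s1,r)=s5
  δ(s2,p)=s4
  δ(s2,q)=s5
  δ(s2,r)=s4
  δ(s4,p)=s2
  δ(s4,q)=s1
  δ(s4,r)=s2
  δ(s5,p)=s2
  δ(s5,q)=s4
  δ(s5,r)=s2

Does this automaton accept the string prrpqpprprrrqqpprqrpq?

s0 → s5 → s2 → s4 → s2 → s5 → s2 → s4 → s2 → s4 → s2 → s4 → s2 → s5 → s4 → s2 → s4 → s2 → s5 → s2 → s4 → s1
End state s1 is not accepting.

No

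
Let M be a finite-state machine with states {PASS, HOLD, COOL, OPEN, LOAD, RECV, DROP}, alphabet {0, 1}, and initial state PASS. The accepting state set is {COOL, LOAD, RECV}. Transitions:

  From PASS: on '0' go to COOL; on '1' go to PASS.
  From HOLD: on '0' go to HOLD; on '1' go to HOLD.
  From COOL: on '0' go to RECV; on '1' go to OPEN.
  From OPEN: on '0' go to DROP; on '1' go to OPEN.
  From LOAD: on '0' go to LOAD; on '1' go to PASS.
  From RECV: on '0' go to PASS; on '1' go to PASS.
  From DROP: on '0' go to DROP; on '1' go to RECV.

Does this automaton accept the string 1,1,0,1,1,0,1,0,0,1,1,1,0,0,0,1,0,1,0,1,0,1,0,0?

Yes

start at PASS
read '1': PASS → PASS
read '1': PASS → PASS
read '0': PASS → COOL
read '1': COOL → OPEN
read '1': OPEN → OPEN
read '0': OPEN → DROP
read '1': DROP → RECV
read '0': RECV → PASS
read '0': PASS → COOL
read '1': COOL → OPEN
read '1': OPEN → OPEN
read '1': OPEN → OPEN
read '0': OPEN → DROP
read '0': DROP → DROP
read '0': DROP → DROP
read '1': DROP → RECV
read '0': RECV → PASS
read '1': PASS → PASS
read '0': PASS → COOL
read '1': COOL → OPEN
read '0': OPEN → DROP
read '1': DROP → RECV
read '0': RECV → PASS
read '0': PASS → COOL
End state COOL is accepting.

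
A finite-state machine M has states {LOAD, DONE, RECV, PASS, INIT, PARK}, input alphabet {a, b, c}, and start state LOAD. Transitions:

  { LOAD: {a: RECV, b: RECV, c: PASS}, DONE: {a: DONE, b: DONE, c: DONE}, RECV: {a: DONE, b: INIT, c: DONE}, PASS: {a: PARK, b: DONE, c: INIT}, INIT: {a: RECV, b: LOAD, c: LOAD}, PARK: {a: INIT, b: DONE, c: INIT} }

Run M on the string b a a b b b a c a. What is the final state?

DONE

LOAD → RECV → DONE → DONE → DONE → DONE → DONE → DONE → DONE → DONE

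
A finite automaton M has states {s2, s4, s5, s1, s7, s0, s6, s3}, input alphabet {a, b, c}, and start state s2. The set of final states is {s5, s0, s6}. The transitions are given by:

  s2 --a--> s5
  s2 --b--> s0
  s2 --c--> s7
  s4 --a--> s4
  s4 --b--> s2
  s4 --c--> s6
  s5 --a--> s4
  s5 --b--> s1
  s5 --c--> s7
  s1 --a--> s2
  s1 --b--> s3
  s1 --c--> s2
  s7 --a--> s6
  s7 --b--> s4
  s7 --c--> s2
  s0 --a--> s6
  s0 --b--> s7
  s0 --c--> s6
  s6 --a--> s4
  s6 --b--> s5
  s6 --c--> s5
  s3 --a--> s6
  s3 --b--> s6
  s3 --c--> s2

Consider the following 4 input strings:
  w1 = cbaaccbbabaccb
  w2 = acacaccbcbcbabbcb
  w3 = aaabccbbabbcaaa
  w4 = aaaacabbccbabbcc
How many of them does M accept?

w1: Trace: s2 -c-> s7 -b-> s4 -a-> s4 -a-> s4 -c-> s6 -c-> s5 -b-> s1 -b-> s3 -a-> s6 -b-> s5 -a-> s4 -c-> s6 -c-> s5 -b-> s1  → end s1, rejected
w2: Trace: s2 -a-> s5 -c-> s7 -a-> s6 -c-> s5 -a-> s4 -c-> s6 -c-> s5 -b-> s1 -c-> s2 -b-> s0 -c-> s6 -b-> s5 -a-> s4 -b-> s2 -b-> s0 -c-> s6 -b-> s5  → end s5, accepted
w3: Trace: s2 -a-> s5 -a-> s4 -a-> s4 -b-> s2 -c-> s7 -c-> s2 -b-> s0 -b-> s7 -a-> s6 -b-> s5 -b-> s1 -c-> s2 -a-> s5 -a-> s4 -a-> s4  → end s4, rejected
w4: Trace: s2 -a-> s5 -a-> s4 -a-> s4 -a-> s4 -c-> s6 -a-> s4 -b-> s2 -b-> s0 -c-> s6 -c-> s5 -b-> s1 -a-> s2 -b-> s0 -b-> s7 -c-> s2 -c-> s7  → end s7, rejected

1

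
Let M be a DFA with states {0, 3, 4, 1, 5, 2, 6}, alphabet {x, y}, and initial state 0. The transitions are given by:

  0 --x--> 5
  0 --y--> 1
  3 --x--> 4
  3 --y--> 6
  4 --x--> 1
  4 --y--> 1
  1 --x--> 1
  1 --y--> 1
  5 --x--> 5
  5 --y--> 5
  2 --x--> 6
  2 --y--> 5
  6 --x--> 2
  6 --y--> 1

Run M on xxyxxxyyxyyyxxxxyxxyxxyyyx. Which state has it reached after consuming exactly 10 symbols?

Trace: 0 -x-> 5 -x-> 5 -y-> 5 -x-> 5 -x-> 5 -x-> 5 -y-> 5 -y-> 5 -x-> 5 -y-> 5
After 10 symbols: 5.

5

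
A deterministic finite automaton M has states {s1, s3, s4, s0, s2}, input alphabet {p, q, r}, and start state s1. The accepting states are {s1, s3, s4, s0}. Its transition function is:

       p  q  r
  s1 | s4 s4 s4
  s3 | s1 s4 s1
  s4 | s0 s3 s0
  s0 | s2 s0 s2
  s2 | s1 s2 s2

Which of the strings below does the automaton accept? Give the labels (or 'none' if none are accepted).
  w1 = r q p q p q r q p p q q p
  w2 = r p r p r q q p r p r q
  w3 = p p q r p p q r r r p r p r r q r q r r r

w1, w2

w1: Trace: s1 -r-> s4 -q-> s3 -p-> s1 -q-> s4 -p-> s0 -q-> s0 -r-> s2 -q-> s2 -p-> s1 -p-> s4 -q-> s3 -q-> s4 -p-> s0  → end s0, accepted
w2: Trace: s1 -r-> s4 -p-> s0 -r-> s2 -p-> s1 -r-> s4 -q-> s3 -q-> s4 -p-> s0 -r-> s2 -p-> s1 -r-> s4 -q-> s3  → end s3, accepted
w3: Trace: s1 -p-> s4 -p-> s0 -q-> s0 -r-> s2 -p-> s1 -p-> s4 -q-> s3 -r-> s1 -r-> s4 -r-> s0 -p-> s2 -r-> s2 -p-> s1 -r-> s4 -r-> s0 -q-> s0 -r-> s2 -q-> s2 -r-> s2 -r-> s2 -r-> s2  → end s2, rejected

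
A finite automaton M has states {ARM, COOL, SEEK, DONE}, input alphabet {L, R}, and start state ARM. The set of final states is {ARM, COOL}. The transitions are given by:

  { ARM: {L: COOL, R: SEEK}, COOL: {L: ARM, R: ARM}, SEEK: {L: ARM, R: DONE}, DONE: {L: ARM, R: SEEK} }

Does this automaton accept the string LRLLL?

ARM → COOL → ARM → COOL → ARM → COOL
End state COOL is accepting.

Yes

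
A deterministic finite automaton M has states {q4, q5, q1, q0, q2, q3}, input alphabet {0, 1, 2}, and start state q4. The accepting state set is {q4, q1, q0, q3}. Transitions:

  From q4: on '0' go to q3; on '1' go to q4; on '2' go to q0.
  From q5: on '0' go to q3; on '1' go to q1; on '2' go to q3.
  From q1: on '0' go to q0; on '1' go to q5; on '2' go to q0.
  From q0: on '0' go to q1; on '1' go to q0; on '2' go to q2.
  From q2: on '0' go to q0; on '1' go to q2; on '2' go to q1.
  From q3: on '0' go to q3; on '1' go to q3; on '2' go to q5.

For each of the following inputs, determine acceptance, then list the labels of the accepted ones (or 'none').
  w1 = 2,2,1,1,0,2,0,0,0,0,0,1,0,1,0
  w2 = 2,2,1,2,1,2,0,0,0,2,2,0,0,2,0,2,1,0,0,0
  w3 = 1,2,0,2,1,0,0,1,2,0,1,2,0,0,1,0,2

w1, w2

w1:
  start at q4
  read '2': q4 → q0
  read '2': q0 → q2
  read '1': q2 → q2
  read '1': q2 → q2
  read '0': q2 → q0
  read '2': q0 → q2
  read '0': q2 → q0
  read '0': q0 → q1
  read '0': q1 → q0
  read '0': q0 → q1
  read '0': q1 → q0
  read '1': q0 → q0
  read '0': q0 → q1
  read '1': q1 → q5
  read '0': q5 → q3
  end q3, accepted
w2:
  start at q4
  read '2': q4 → q0
  read '2': q0 → q2
  read '1': q2 → q2
  read '2': q2 → q1
  read '1': q1 → q5
  read '2': q5 → q3
  read '0': q3 → q3
  read '0': q3 → q3
  read '0': q3 → q3
  read '2': q3 → q5
  read '2': q5 → q3
  read '0': q3 → q3
  read '0': q3 → q3
  read '2': q3 → q5
  read '0': q5 → q3
  read '2': q3 → q5
  read '1': q5 → q1
  read '0': q1 → q0
  read '0': q0 → q1
  read '0': q1 → q0
  end q0, accepted
w3:
  start at q4
  read '1': q4 → q4
  read '2': q4 → q0
  read '0': q0 → q1
  read '2': q1 → q0
  read '1': q0 → q0
  read '0': q0 → q1
  read '0': q1 → q0
  read '1': q0 → q0
  read '2': q0 → q2
  read '0': q2 → q0
  read '1': q0 → q0
  read '2': q0 → q2
  read '0': q2 → q0
  read '0': q0 → q1
  read '1': q1 → q5
  read '0': q5 → q3
  read '2': q3 → q5
  end q5, rejected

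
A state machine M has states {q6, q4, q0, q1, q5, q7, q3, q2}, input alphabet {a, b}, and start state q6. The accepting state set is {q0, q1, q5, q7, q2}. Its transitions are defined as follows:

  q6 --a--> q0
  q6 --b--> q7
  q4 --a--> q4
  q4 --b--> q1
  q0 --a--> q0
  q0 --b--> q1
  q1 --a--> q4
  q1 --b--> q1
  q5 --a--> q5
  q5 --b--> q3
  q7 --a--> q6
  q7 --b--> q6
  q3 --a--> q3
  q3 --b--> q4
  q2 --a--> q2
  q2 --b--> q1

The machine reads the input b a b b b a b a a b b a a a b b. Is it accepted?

q6 → q7 → q6 → q7 → q6 → q7 → q6 → q7 → q6 → q0 → q1 → q1 → q4 → q4 → q4 → q1 → q1
End state q1 is accepting.

Yes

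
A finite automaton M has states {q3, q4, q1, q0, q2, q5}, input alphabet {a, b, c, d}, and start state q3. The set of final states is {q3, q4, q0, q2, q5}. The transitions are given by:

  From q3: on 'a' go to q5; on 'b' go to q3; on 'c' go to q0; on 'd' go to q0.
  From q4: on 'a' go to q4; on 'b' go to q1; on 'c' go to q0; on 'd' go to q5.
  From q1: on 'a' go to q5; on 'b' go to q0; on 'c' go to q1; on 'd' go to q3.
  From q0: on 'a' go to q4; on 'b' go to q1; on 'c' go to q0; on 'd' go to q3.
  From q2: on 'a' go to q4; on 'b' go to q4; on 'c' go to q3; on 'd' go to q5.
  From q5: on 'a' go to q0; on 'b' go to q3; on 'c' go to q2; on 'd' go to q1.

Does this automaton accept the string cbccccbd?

Yes

Trace: q3 -c-> q0 -b-> q1 -c-> q1 -c-> q1 -c-> q1 -c-> q1 -b-> q0 -d-> q3
End state q3 is accepting.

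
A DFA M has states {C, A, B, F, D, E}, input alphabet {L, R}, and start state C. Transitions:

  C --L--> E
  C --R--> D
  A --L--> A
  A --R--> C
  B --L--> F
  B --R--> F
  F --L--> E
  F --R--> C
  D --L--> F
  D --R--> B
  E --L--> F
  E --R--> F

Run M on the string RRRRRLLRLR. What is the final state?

Trace: C -R-> D -R-> B -R-> F -R-> C -R-> D -L-> F -L-> E -R-> F -L-> E -R-> F

F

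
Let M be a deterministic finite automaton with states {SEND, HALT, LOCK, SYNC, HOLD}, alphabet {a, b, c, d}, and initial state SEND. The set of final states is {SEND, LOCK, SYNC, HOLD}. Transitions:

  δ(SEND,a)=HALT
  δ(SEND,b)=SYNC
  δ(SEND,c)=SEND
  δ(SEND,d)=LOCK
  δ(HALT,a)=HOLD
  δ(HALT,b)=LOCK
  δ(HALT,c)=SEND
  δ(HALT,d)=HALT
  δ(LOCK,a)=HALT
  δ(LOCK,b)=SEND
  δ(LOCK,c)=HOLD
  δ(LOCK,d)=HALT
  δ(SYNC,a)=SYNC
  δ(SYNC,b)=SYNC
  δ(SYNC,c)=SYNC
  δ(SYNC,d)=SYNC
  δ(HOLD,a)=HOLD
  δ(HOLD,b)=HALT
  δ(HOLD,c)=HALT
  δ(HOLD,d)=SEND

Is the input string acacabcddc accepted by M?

SEND → HALT → SEND → HALT → SEND → HALT → LOCK → HOLD → SEND → LOCK → HOLD
End state HOLD is accepting.

Yes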